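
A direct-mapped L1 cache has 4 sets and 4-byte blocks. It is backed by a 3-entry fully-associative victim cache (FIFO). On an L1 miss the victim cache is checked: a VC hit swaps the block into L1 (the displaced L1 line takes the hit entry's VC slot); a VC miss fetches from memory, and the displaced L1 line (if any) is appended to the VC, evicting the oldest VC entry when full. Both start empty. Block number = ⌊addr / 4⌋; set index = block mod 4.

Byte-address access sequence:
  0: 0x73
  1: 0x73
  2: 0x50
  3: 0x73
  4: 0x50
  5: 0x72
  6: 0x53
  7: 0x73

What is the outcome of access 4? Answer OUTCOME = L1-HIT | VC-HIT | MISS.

0: 0x73 (blk 28, set 0) → MISS  vc=[]
1: 0x73 (blk 28, set 0) → L1-HIT  vc=[]
2: 0x50 (blk 20, set 0) → MISS  vc=[28]
3: 0x73 (blk 28, set 0) → VC-HIT  vc=[20]
4: 0x50 (blk 20, set 0) → VC-HIT  vc=[28]
5: 0x72 (blk 28, set 0) → VC-HIT  vc=[20]
6: 0x53 (blk 20, set 0) → VC-HIT  vc=[28]
7: 0x73 (blk 28, set 0) → VC-HIT  vc=[20]

OUTCOME = VC-HIT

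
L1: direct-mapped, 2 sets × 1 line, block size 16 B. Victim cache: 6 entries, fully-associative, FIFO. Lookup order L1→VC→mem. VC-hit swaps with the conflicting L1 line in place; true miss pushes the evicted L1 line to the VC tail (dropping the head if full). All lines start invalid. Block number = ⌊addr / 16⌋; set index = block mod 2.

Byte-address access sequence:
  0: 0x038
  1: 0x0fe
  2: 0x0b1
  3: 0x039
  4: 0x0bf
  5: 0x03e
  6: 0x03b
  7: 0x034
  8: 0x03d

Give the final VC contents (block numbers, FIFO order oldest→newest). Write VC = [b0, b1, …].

VC = [11, 15]

#0 0x38→b3/s1 MISS; vc=[]
#1 0xfe→b15/s1 MISS; vc=[3]
#2 0xb1→b11/s1 MISS; vc=[3,15]
#3 0x39→b3/s1 VC-HIT; vc=[11,15]
#4 0xbf→b11/s1 VC-HIT; vc=[3,15]
#5 0x3e→b3/s1 VC-HIT; vc=[11,15]
#6 0x3b→b3/s1 L1-HIT; vc=[11,15]
#7 0x34→b3/s1 L1-HIT; vc=[11,15]
#8 0x3d→b3/s1 L1-HIT; vc=[11,15]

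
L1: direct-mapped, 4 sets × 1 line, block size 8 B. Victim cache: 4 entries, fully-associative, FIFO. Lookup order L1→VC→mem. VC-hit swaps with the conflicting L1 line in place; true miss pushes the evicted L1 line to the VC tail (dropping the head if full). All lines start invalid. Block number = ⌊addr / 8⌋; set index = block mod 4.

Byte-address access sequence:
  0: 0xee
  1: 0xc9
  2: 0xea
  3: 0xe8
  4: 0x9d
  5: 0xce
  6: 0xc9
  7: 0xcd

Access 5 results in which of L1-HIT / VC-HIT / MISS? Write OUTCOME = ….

0: 0xee (blk 29, set 1) → MISS  vc=[]
1: 0xc9 (blk 25, set 1) → MISS  vc=[29]
2: 0xea (blk 29, set 1) → VC-HIT  vc=[25]
3: 0xe8 (blk 29, set 1) → L1-HIT  vc=[25]
4: 0x9d (blk 19, set 3) → MISS  vc=[25]
5: 0xce (blk 25, set 1) → VC-HIT  vc=[29]
6: 0xc9 (blk 25, set 1) → L1-HIT  vc=[29]
7: 0xcd (blk 25, set 1) → L1-HIT  vc=[29]

OUTCOME = VC-HIT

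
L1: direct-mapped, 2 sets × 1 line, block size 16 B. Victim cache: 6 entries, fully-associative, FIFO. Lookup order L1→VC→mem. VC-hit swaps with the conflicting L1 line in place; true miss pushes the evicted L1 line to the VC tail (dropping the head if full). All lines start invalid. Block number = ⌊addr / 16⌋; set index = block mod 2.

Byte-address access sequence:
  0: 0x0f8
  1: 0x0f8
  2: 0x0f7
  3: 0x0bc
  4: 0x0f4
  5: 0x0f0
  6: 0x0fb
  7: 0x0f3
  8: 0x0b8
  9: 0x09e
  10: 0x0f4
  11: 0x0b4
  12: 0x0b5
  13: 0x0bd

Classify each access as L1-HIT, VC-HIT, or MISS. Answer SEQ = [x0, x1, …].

SEQ = [MISS, L1-HIT, L1-HIT, MISS, VC-HIT, L1-HIT, L1-HIT, L1-HIT, VC-HIT, MISS, VC-HIT, VC-HIT, L1-HIT, L1-HIT]

  [0] addr=0xf8 blk=15 s=1: MISS | VC []
  [1] addr=0xf8 blk=15 s=1: L1-HIT | VC []
  [2] addr=0xf7 blk=15 s=1: L1-HIT | VC []
  [3] addr=0xbc blk=11 s=1: MISS | VC [15]
  [4] addr=0xf4 blk=15 s=1: VC-HIT | VC [11]
  [5] addr=0xf0 blk=15 s=1: L1-HIT | VC [11]
  [6] addr=0xfb blk=15 s=1: L1-HIT | VC [11]
  [7] addr=0xf3 blk=15 s=1: L1-HIT | VC [11]
  [8] addr=0xb8 blk=11 s=1: VC-HIT | VC [15]
  [9] addr=0x9e blk=9 s=1: MISS | VC [15, 11]
  [10] addr=0xf4 blk=15 s=1: VC-HIT | VC [9, 11]
  [11] addr=0xb4 blk=11 s=1: VC-HIT | VC [9, 15]
  [12] addr=0xb5 blk=11 s=1: L1-HIT | VC [9, 15]
  [13] addr=0xbd blk=11 s=1: L1-HIT | VC [9, 15]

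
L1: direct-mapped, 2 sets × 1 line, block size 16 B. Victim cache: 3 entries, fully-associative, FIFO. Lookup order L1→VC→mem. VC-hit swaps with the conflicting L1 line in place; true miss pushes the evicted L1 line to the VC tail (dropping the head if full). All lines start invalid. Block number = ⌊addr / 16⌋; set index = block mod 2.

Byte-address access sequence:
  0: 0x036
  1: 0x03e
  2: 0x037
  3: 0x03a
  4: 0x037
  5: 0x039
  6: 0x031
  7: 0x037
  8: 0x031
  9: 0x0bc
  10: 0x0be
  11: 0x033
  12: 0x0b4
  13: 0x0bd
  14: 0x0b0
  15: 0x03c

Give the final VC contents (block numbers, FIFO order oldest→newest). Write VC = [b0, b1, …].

#0 0x36→b3/s1 MISS; vc=[]
#1 0x3e→b3/s1 L1-HIT; vc=[]
#2 0x37→b3/s1 L1-HIT; vc=[]
#3 0x3a→b3/s1 L1-HIT; vc=[]
#4 0x37→b3/s1 L1-HIT; vc=[]
#5 0x39→b3/s1 L1-HIT; vc=[]
#6 0x31→b3/s1 L1-HIT; vc=[]
#7 0x37→b3/s1 L1-HIT; vc=[]
#8 0x31→b3/s1 L1-HIT; vc=[]
#9 0xbc→b11/s1 MISS; vc=[3]
#10 0xbe→b11/s1 L1-HIT; vc=[3]
#11 0x33→b3/s1 VC-HIT; vc=[11]
#12 0xb4→b11/s1 VC-HIT; vc=[3]
#13 0xbd→b11/s1 L1-HIT; vc=[3]
#14 0xb0→b11/s1 L1-HIT; vc=[3]
#15 0x3c→b3/s1 VC-HIT; vc=[11]

VC = [11]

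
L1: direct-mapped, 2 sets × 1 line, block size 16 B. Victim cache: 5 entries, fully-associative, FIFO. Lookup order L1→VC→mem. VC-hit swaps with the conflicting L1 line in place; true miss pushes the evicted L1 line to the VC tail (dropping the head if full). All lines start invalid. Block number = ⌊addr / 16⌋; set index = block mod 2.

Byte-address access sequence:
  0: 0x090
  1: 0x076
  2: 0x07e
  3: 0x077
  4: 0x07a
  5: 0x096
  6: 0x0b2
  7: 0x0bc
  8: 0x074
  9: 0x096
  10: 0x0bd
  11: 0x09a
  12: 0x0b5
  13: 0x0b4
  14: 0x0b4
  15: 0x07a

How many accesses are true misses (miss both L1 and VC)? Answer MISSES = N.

MISSES = 3

0: 0x90 (blk 9, set 1) → MISS  vc=[]
1: 0x76 (blk 7, set 1) → MISS  vc=[9]
2: 0x7e (blk 7, set 1) → L1-HIT  vc=[9]
3: 0x77 (blk 7, set 1) → L1-HIT  vc=[9]
4: 0x7a (blk 7, set 1) → L1-HIT  vc=[9]
5: 0x96 (blk 9, set 1) → VC-HIT  vc=[7]
6: 0xb2 (blk 11, set 1) → MISS  vc=[7, 9]
7: 0xbc (blk 11, set 1) → L1-HIT  vc=[7, 9]
8: 0x74 (blk 7, set 1) → VC-HIT  vc=[11, 9]
9: 0x96 (blk 9, set 1) → VC-HIT  vc=[11, 7]
10: 0xbd (blk 11, set 1) → VC-HIT  vc=[9, 7]
11: 0x9a (blk 9, set 1) → VC-HIT  vc=[11, 7]
12: 0xb5 (blk 11, set 1) → VC-HIT  vc=[9, 7]
13: 0xb4 (blk 11, set 1) → L1-HIT  vc=[9, 7]
14: 0xb4 (blk 11, set 1) → L1-HIT  vc=[9, 7]
15: 0x7a (blk 7, set 1) → VC-HIT  vc=[9, 11]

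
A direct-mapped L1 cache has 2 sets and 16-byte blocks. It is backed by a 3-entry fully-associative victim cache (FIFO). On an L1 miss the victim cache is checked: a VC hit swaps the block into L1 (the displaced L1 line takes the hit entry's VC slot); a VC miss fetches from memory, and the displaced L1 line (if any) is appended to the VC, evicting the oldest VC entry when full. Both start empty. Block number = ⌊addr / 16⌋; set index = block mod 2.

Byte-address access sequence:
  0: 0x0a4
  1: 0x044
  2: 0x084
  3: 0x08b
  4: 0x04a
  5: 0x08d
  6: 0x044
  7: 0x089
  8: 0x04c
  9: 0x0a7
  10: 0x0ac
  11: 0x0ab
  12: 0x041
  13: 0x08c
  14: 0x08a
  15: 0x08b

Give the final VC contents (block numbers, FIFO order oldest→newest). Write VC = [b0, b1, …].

0: 0xa4 (blk 10, set 0) → MISS  vc=[]
1: 0x44 (blk 4, set 0) → MISS  vc=[10]
2: 0x84 (blk 8, set 0) → MISS  vc=[10, 4]
3: 0x8b (blk 8, set 0) → L1-HIT  vc=[10, 4]
4: 0x4a (blk 4, set 0) → VC-HIT  vc=[10, 8]
5: 0x8d (blk 8, set 0) → VC-HIT  vc=[10, 4]
6: 0x44 (blk 4, set 0) → VC-HIT  vc=[10, 8]
7: 0x89 (blk 8, set 0) → VC-HIT  vc=[10, 4]
8: 0x4c (blk 4, set 0) → VC-HIT  vc=[10, 8]
9: 0xa7 (blk 10, set 0) → VC-HIT  vc=[4, 8]
10: 0xac (blk 10, set 0) → L1-HIT  vc=[4, 8]
11: 0xab (blk 10, set 0) → L1-HIT  vc=[4, 8]
12: 0x41 (blk 4, set 0) → VC-HIT  vc=[10, 8]
13: 0x8c (blk 8, set 0) → VC-HIT  vc=[10, 4]
14: 0x8a (blk 8, set 0) → L1-HIT  vc=[10, 4]
15: 0x8b (blk 8, set 0) → L1-HIT  vc=[10, 4]

VC = [10, 4]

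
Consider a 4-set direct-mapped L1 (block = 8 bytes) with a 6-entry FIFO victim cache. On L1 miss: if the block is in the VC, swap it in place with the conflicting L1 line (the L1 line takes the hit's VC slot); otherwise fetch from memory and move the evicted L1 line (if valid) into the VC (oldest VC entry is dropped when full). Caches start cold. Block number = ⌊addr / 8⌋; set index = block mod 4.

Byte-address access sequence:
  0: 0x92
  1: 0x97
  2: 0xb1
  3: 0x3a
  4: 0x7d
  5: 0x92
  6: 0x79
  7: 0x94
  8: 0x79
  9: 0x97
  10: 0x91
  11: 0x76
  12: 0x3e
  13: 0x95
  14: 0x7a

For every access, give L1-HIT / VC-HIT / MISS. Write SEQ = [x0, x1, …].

#0 0x92→b18/s2 MISS; vc=[]
#1 0x97→b18/s2 L1-HIT; vc=[]
#2 0xb1→b22/s2 MISS; vc=[18]
#3 0x3a→b7/s3 MISS; vc=[18]
#4 0x7d→b15/s3 MISS; vc=[18,7]
#5 0x92→b18/s2 VC-HIT; vc=[22,7]
#6 0x79→b15/s3 L1-HIT; vc=[22,7]
#7 0x94→b18/s2 L1-HIT; vc=[22,7]
#8 0x79→b15/s3 L1-HIT; vc=[22,7]
#9 0x97→b18/s2 L1-HIT; vc=[22,7]
#10 0x91→b18/s2 L1-HIT; vc=[22,7]
#11 0x76→b14/s2 MISS; vc=[22,7,18]
#12 0x3e→b7/s3 VC-HIT; vc=[22,15,18]
#13 0x95→b18/s2 VC-HIT; vc=[22,15,14]
#14 0x7a→b15/s3 VC-HIT; vc=[22,7,14]

SEQ = [MISS, L1-HIT, MISS, MISS, MISS, VC-HIT, L1-HIT, L1-HIT, L1-HIT, L1-HIT, L1-HIT, MISS, VC-HIT, VC-HIT, VC-HIT]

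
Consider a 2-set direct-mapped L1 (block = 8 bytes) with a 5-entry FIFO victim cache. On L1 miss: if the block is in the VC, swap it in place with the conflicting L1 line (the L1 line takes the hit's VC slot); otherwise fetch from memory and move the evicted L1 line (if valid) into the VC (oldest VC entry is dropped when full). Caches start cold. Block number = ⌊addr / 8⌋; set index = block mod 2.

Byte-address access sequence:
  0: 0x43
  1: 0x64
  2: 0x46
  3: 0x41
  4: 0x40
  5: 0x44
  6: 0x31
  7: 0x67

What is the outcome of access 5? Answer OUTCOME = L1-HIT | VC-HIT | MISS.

OUTCOME = L1-HIT

  [0] addr=0x43 blk=8 s=0: MISS | VC []
  [1] addr=0x64 blk=12 s=0: MISS | VC [8]
  [2] addr=0x46 blk=8 s=0: VC-HIT | VC [12]
  [3] addr=0x41 blk=8 s=0: L1-HIT | VC [12]
  [4] addr=0x40 blk=8 s=0: L1-HIT | VC [12]
  [5] addr=0x44 blk=8 s=0: L1-HIT | VC [12]
  [6] addr=0x31 blk=6 s=0: MISS | VC [12, 8]
  [7] addr=0x67 blk=12 s=0: VC-HIT | VC [6, 8]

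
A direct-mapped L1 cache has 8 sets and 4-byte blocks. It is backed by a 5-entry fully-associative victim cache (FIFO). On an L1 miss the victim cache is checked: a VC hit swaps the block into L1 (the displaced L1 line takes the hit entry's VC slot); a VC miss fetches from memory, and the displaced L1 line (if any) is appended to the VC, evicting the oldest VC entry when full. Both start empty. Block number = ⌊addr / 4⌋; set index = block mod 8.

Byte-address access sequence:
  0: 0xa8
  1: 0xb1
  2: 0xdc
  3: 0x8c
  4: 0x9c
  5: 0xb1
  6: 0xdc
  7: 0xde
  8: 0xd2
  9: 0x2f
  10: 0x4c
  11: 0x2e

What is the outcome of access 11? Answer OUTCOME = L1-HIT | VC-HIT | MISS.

#0 0xa8→b42/s2 MISS; vc=[]
#1 0xb1→b44/s4 MISS; vc=[]
#2 0xdc→b55/s7 MISS; vc=[]
#3 0x8c→b35/s3 MISS; vc=[]
#4 0x9c→b39/s7 MISS; vc=[55]
#5 0xb1→b44/s4 L1-HIT; vc=[55]
#6 0xdc→b55/s7 VC-HIT; vc=[39]
#7 0xde→b55/s7 L1-HIT; vc=[39]
#8 0xd2→b52/s4 MISS; vc=[39,44]
#9 0x2f→b11/s3 MISS; vc=[39,44,35]
#10 0x4c→b19/s3 MISS; vc=[39,44,35,11]
#11 0x2e→b11/s3 VC-HIT; vc=[39,44,35,19]

OUTCOME = VC-HIT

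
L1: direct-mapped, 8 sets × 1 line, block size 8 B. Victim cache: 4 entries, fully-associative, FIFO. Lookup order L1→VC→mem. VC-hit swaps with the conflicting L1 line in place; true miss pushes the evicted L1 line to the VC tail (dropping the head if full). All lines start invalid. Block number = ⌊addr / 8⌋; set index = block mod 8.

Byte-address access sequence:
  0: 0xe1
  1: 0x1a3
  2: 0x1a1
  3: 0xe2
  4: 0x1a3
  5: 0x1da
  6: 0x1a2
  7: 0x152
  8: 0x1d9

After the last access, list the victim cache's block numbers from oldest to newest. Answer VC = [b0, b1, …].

VC = [28]

0: 0xe1 (blk 28, set 4) → MISS  vc=[]
1: 0x1a3 (blk 52, set 4) → MISS  vc=[28]
2: 0x1a1 (blk 52, set 4) → L1-HIT  vc=[28]
3: 0xe2 (blk 28, set 4) → VC-HIT  vc=[52]
4: 0x1a3 (blk 52, set 4) → VC-HIT  vc=[28]
5: 0x1da (blk 59, set 3) → MISS  vc=[28]
6: 0x1a2 (blk 52, set 4) → L1-HIT  vc=[28]
7: 0x152 (blk 42, set 2) → MISS  vc=[28]
8: 0x1d9 (blk 59, set 3) → L1-HIT  vc=[28]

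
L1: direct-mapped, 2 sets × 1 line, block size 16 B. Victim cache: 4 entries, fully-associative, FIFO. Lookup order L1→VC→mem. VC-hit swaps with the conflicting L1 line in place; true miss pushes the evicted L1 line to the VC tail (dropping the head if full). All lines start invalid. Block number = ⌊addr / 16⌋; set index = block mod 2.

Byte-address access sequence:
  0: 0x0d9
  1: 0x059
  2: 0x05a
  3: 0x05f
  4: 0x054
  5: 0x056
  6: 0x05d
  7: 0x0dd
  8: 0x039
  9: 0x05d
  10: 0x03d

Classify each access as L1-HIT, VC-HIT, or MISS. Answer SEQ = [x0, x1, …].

SEQ = [MISS, MISS, L1-HIT, L1-HIT, L1-HIT, L1-HIT, L1-HIT, VC-HIT, MISS, VC-HIT, VC-HIT]

0: 0xd9 (blk 13, set 1) → MISS  vc=[]
1: 0x59 (blk 5, set 1) → MISS  vc=[13]
2: 0x5a (blk 5, set 1) → L1-HIT  vc=[13]
3: 0x5f (blk 5, set 1) → L1-HIT  vc=[13]
4: 0x54 (blk 5, set 1) → L1-HIT  vc=[13]
5: 0x56 (blk 5, set 1) → L1-HIT  vc=[13]
6: 0x5d (blk 5, set 1) → L1-HIT  vc=[13]
7: 0xdd (blk 13, set 1) → VC-HIT  vc=[5]
8: 0x39 (blk 3, set 1) → MISS  vc=[5, 13]
9: 0x5d (blk 5, set 1) → VC-HIT  vc=[3, 13]
10: 0x3d (blk 3, set 1) → VC-HIT  vc=[5, 13]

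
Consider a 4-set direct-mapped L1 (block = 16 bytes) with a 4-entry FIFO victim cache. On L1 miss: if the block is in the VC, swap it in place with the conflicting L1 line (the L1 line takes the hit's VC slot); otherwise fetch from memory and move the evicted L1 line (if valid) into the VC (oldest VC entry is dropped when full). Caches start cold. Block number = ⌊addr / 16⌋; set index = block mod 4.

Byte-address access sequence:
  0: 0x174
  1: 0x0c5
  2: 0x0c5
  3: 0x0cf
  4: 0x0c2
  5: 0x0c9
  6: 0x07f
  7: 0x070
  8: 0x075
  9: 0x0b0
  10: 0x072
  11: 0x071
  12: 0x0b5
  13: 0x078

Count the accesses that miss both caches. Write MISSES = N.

0: 0x174 (blk 23, set 3) → MISS  vc=[]
1: 0xc5 (blk 12, set 0) → MISS  vc=[]
2: 0xc5 (blk 12, set 0) → L1-HIT  vc=[]
3: 0xcf (blk 12, set 0) → L1-HIT  vc=[]
4: 0xc2 (blk 12, set 0) → L1-HIT  vc=[]
5: 0xc9 (blk 12, set 0) → L1-HIT  vc=[]
6: 0x7f (blk 7, set 3) → MISS  vc=[23]
7: 0x70 (blk 7, set 3) → L1-HIT  vc=[23]
8: 0x75 (blk 7, set 3) → L1-HIT  vc=[23]
9: 0xb0 (blk 11, set 3) → MISS  vc=[23, 7]
10: 0x72 (blk 7, set 3) → VC-HIT  vc=[23, 11]
11: 0x71 (blk 7, set 3) → L1-HIT  vc=[23, 11]
12: 0xb5 (blk 11, set 3) → VC-HIT  vc=[23, 7]
13: 0x78 (blk 7, set 3) → VC-HIT  vc=[23, 11]

MISSES = 4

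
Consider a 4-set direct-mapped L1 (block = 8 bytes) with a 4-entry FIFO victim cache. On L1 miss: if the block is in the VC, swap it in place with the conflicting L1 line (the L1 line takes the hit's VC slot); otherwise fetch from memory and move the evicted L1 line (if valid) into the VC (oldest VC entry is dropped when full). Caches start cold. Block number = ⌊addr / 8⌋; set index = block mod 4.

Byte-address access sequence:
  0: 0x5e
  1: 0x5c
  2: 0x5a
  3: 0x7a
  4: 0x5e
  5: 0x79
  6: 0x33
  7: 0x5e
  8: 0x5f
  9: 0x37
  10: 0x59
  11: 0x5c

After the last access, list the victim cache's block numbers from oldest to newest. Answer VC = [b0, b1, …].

VC = [15]

0: 0x5e (blk 11, set 3) → MISS  vc=[]
1: 0x5c (blk 11, set 3) → L1-HIT  vc=[]
2: 0x5a (blk 11, set 3) → L1-HIT  vc=[]
3: 0x7a (blk 15, set 3) → MISS  vc=[11]
4: 0x5e (blk 11, set 3) → VC-HIT  vc=[15]
5: 0x79 (blk 15, set 3) → VC-HIT  vc=[11]
6: 0x33 (blk 6, set 2) → MISS  vc=[11]
7: 0x5e (blk 11, set 3) → VC-HIT  vc=[15]
8: 0x5f (blk 11, set 3) → L1-HIT  vc=[15]
9: 0x37 (blk 6, set 2) → L1-HIT  vc=[15]
10: 0x59 (blk 11, set 3) → L1-HIT  vc=[15]
11: 0x5c (blk 11, set 3) → L1-HIT  vc=[15]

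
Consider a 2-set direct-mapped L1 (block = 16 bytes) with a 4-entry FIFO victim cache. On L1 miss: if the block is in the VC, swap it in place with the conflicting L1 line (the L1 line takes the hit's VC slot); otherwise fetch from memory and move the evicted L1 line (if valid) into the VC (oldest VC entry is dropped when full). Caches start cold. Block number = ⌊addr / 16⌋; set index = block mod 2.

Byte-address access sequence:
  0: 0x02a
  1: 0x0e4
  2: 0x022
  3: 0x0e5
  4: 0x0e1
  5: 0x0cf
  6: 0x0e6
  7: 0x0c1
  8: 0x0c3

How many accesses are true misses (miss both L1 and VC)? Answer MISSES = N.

MISSES = 3

  [0] addr=0x2a blk=2 s=0: MISS | VC []
  [1] addr=0xe4 blk=14 s=0: MISS | VC [2]
  [2] addr=0x22 blk=2 s=0: VC-HIT | VC [14]
  [3] addr=0xe5 blk=14 s=0: VC-HIT | VC [2]
  [4] addr=0xe1 blk=14 s=0: L1-HIT | VC [2]
  [5] addr=0xcf blk=12 s=0: MISS | VC [2, 14]
  [6] addr=0xe6 blk=14 s=0: VC-HIT | VC [2, 12]
  [7] addr=0xc1 blk=12 s=0: VC-HIT | VC [2, 14]
  [8] addr=0xc3 blk=12 s=0: L1-HIT | VC [2, 14]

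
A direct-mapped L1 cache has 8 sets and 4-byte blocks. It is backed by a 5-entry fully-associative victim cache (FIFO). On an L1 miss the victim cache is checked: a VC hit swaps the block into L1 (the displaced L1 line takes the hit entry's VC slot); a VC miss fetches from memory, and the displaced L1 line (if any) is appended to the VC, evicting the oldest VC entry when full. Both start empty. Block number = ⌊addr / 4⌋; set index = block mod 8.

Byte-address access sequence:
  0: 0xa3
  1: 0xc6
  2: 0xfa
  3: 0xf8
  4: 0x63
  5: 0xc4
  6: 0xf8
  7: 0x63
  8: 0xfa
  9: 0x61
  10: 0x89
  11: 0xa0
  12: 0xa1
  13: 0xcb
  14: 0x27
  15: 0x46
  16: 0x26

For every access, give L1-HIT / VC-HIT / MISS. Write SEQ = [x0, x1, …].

  [0] addr=0xa3 blk=40 s=0: MISS | VC []
  [1] addr=0xc6 blk=49 s=1: MISS | VC []
  [2] addr=0xfa blk=62 s=6: MISS | VC []
  [3] addr=0xf8 blk=62 s=6: L1-HIT | VC []
  [4] addr=0x63 blk=24 s=0: MISS | VC [40]
  [5] addr=0xc4 blk=49 s=1: L1-HIT | VC [40]
  [6] addr=0xf8 blk=62 s=6: L1-HIT | VC [40]
  [7] addr=0x63 blk=24 s=0: L1-HIT | VC [40]
  [8] addr=0xfa blk=62 s=6: L1-HIT | VC [40]
  [9] addr=0x61 blk=24 s=0: L1-HIT | VC [40]
  [10] addr=0x89 blk=34 s=2: MISS | VC [40]
  [11] addr=0xa0 blk=40 s=0: VC-HIT | VC [24]
  [12] addr=0xa1 blk=40 s=0: L1-HIT | VC [24]
  [13] addr=0xcb blk=50 s=2: MISS | VC [24, 34]
  [14] addr=0x27 blk=9 s=1: MISS | VC [24, 34, 49]
  [15] addr=0x46 blk=17 s=1: MISS | VC [24, 34, 49, 9]
  [16] addr=0x26 blk=9 s=1: VC-HIT | VC [24, 34, 49, 17]

SEQ = [MISS, MISS, MISS, L1-HIT, MISS, L1-HIT, L1-HIT, L1-HIT, L1-HIT, L1-HIT, MISS, VC-HIT, L1-HIT, MISS, MISS, MISS, VC-HIT]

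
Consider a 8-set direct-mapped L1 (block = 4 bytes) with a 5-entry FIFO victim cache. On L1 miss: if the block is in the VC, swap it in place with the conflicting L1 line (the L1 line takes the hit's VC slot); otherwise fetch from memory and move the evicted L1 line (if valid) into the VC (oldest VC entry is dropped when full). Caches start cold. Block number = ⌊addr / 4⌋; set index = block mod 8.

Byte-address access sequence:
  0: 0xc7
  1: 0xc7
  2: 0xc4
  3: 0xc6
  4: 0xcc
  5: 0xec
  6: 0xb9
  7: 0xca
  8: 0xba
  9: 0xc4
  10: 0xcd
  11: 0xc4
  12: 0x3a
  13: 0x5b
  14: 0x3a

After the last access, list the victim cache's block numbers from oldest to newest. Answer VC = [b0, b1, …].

VC = [59, 46, 22]

#0 0xc7→b49/s1 MISS; vc=[]
#1 0xc7→b49/s1 L1-HIT; vc=[]
#2 0xc4→b49/s1 L1-HIT; vc=[]
#3 0xc6→b49/s1 L1-HIT; vc=[]
#4 0xcc→b51/s3 MISS; vc=[]
#5 0xec→b59/s3 MISS; vc=[51]
#6 0xb9→b46/s6 MISS; vc=[51]
#7 0xca→b50/s2 MISS; vc=[51]
#8 0xba→b46/s6 L1-HIT; vc=[51]
#9 0xc4→b49/s1 L1-HIT; vc=[51]
#10 0xcd→b51/s3 VC-HIT; vc=[59]
#11 0xc4→b49/s1 L1-HIT; vc=[59]
#12 0x3a→b14/s6 MISS; vc=[59,46]
#13 0x5b→b22/s6 MISS; vc=[59,46,14]
#14 0x3a→b14/s6 VC-HIT; vc=[59,46,22]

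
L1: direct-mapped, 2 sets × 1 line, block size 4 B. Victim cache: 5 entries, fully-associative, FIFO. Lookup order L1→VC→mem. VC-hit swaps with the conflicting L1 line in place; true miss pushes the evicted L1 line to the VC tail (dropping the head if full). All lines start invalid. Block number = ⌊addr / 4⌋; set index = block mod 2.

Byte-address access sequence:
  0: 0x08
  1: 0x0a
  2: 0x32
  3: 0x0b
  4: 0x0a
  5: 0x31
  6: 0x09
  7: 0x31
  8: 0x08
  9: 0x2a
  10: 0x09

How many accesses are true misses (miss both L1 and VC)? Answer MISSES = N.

MISSES = 3

#0 0x8→b2/s0 MISS; vc=[]
#1 0xa→b2/s0 L1-HIT; vc=[]
#2 0x32→b12/s0 MISS; vc=[2]
#3 0xb→b2/s0 VC-HIT; vc=[12]
#4 0xa→b2/s0 L1-HIT; vc=[12]
#5 0x31→b12/s0 VC-HIT; vc=[2]
#6 0x9→b2/s0 VC-HIT; vc=[12]
#7 0x31→b12/s0 VC-HIT; vc=[2]
#8 0x8→b2/s0 VC-HIT; vc=[12]
#9 0x2a→b10/s0 MISS; vc=[12,2]
#10 0x9→b2/s0 VC-HIT; vc=[12,10]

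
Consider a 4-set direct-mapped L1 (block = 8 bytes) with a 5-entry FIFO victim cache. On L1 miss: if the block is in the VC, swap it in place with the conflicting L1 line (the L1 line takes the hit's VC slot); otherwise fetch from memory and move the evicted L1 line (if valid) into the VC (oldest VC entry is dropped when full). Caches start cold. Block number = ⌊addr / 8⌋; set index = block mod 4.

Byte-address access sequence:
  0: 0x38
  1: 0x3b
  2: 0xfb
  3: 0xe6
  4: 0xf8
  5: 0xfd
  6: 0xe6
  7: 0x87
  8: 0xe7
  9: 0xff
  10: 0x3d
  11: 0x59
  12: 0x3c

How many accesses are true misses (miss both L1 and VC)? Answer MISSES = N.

MISSES = 5

#0 0x38→b7/s3 MISS; vc=[]
#1 0x3b→b7/s3 L1-HIT; vc=[]
#2 0xfb→b31/s3 MISS; vc=[7]
#3 0xe6→b28/s0 MISS; vc=[7]
#4 0xf8→b31/s3 L1-HIT; vc=[7]
#5 0xfd→b31/s3 L1-HIT; vc=[7]
#6 0xe6→b28/s0 L1-HIT; vc=[7]
#7 0x87→b16/s0 MISS; vc=[7,28]
#8 0xe7→b28/s0 VC-HIT; vc=[7,16]
#9 0xff→b31/s3 L1-HIT; vc=[7,16]
#10 0x3d→b7/s3 VC-HIT; vc=[31,16]
#11 0x59→b11/s3 MISS; vc=[31,16,7]
#12 0x3c→b7/s3 VC-HIT; vc=[31,16,11]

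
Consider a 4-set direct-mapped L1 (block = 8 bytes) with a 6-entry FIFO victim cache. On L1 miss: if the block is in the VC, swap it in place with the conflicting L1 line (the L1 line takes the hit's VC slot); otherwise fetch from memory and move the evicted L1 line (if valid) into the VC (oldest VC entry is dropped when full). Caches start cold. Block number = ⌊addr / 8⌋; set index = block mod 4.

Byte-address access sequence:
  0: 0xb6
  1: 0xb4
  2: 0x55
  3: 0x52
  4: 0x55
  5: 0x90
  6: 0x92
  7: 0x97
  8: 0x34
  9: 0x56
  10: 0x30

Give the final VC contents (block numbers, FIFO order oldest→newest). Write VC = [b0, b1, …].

#0 0xb6→b22/s2 MISS; vc=[]
#1 0xb4→b22/s2 L1-HIT; vc=[]
#2 0x55→b10/s2 MISS; vc=[22]
#3 0x52→b10/s2 L1-HIT; vc=[22]
#4 0x55→b10/s2 L1-HIT; vc=[22]
#5 0x90→b18/s2 MISS; vc=[22,10]
#6 0x92→b18/s2 L1-HIT; vc=[22,10]
#7 0x97→b18/s2 L1-HIT; vc=[22,10]
#8 0x34→b6/s2 MISS; vc=[22,10,18]
#9 0x56→b10/s2 VC-HIT; vc=[22,6,18]
#10 0x30→b6/s2 VC-HIT; vc=[22,10,18]

VC = [22, 10, 18]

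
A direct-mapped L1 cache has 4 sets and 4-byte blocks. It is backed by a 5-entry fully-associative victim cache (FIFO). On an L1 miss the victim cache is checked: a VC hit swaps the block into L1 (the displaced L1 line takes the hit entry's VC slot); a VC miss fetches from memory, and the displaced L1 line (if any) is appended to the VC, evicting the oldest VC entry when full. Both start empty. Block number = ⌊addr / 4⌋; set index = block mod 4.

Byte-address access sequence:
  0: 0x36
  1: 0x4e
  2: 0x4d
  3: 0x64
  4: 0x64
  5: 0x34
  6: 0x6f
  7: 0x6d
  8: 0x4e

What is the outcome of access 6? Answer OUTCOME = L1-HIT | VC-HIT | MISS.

OUTCOME = MISS

#0 0x36→b13/s1 MISS; vc=[]
#1 0x4e→b19/s3 MISS; vc=[]
#2 0x4d→b19/s3 L1-HIT; vc=[]
#3 0x64→b25/s1 MISS; vc=[13]
#4 0x64→b25/s1 L1-HIT; vc=[13]
#5 0x34→b13/s1 VC-HIT; vc=[25]
#6 0x6f→b27/s3 MISS; vc=[25,19]
#7 0x6d→b27/s3 L1-HIT; vc=[25,19]
#8 0x4e→b19/s3 VC-HIT; vc=[25,27]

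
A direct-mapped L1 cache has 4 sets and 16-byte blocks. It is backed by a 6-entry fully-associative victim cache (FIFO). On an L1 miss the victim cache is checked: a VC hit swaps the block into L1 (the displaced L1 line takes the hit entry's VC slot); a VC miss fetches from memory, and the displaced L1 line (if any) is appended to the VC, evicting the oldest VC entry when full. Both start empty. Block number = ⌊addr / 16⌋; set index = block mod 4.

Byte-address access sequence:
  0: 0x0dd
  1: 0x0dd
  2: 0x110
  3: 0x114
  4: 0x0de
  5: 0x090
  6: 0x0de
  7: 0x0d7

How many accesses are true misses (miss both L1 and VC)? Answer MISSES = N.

MISSES = 3

0: 0xdd (blk 13, set 1) → MISS  vc=[]
1: 0xdd (blk 13, set 1) → L1-HIT  vc=[]
2: 0x110 (blk 17, set 1) → MISS  vc=[13]
3: 0x114 (blk 17, set 1) → L1-HIT  vc=[13]
4: 0xde (blk 13, set 1) → VC-HIT  vc=[17]
5: 0x90 (blk 9, set 1) → MISS  vc=[17, 13]
6: 0xde (blk 13, set 1) → VC-HIT  vc=[17, 9]
7: 0xd7 (blk 13, set 1) → L1-HIT  vc=[17, 9]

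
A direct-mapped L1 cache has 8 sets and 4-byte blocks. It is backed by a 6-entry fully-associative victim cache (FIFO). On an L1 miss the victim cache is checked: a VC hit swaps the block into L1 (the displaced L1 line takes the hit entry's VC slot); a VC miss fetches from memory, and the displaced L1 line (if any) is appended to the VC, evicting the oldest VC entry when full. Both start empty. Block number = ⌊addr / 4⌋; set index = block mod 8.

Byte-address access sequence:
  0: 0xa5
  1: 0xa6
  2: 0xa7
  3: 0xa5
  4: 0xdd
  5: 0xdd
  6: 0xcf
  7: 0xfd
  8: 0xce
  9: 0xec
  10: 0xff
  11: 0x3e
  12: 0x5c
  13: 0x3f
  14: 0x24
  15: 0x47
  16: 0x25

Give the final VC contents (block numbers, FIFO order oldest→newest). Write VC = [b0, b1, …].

0: 0xa5 (blk 41, set 1) → MISS  vc=[]
1: 0xa6 (blk 41, set 1) → L1-HIT  vc=[]
2: 0xa7 (blk 41, set 1) → L1-HIT  vc=[]
3: 0xa5 (blk 41, set 1) → L1-HIT  vc=[]
4: 0xdd (blk 55, set 7) → MISS  vc=[]
5: 0xdd (blk 55, set 7) → L1-HIT  vc=[]
6: 0xcf (blk 51, set 3) → MISS  vc=[]
7: 0xfd (blk 63, set 7) → MISS  vc=[55]
8: 0xce (blk 51, set 3) → L1-HIT  vc=[55]
9: 0xec (blk 59, set 3) → MISS  vc=[55, 51]
10: 0xff (blk 63, set 7) → L1-HIT  vc=[55, 51]
11: 0x3e (blk 15, set 7) → MISS  vc=[55, 51, 63]
12: 0x5c (blk 23, set 7) → MISS  vc=[55, 51, 63, 15]
13: 0x3f (blk 15, set 7) → VC-HIT  vc=[55, 51, 63, 23]
14: 0x24 (blk 9, set 1) → MISS  vc=[55, 51, 63, 23, 41]
15: 0x47 (blk 17, set 1) → MISS  vc=[55, 51, 63, 23, 41, 9]
16: 0x25 (blk 9, set 1) → VC-HIT  vc=[55, 51, 63, 23, 41, 17]

VC = [55, 51, 63, 23, 41, 17]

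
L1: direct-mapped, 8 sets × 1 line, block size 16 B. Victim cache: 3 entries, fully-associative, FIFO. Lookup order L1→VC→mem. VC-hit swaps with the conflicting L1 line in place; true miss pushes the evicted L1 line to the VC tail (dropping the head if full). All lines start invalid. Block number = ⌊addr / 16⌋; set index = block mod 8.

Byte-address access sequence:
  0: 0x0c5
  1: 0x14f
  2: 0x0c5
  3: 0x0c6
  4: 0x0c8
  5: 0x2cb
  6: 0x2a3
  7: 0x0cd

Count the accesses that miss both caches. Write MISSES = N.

0: 0xc5 (blk 12, set 4) → MISS  vc=[]
1: 0x14f (blk 20, set 4) → MISS  vc=[12]
2: 0xc5 (blk 12, set 4) → VC-HIT  vc=[20]
3: 0xc6 (blk 12, set 4) → L1-HIT  vc=[20]
4: 0xc8 (blk 12, set 4) → L1-HIT  vc=[20]
5: 0x2cb (blk 44, set 4) → MISS  vc=[20, 12]
6: 0x2a3 (blk 42, set 2) → MISS  vc=[20, 12]
7: 0xcd (blk 12, set 4) → VC-HIT  vc=[20, 44]

MISSES = 4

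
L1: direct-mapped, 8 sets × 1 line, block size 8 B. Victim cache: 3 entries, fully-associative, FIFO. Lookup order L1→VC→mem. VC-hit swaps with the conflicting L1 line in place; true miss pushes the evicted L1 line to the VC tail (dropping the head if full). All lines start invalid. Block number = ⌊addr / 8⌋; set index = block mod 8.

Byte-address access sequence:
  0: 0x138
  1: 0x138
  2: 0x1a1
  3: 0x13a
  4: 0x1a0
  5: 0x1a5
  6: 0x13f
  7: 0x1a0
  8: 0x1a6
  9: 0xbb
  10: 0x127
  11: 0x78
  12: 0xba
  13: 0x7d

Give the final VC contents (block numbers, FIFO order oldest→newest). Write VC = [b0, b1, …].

VC = [39, 52, 23]

0: 0x138 (blk 39, set 7) → MISS  vc=[]
1: 0x138 (blk 39, set 7) → L1-HIT  vc=[]
2: 0x1a1 (blk 52, set 4) → MISS  vc=[]
3: 0x13a (blk 39, set 7) → L1-HIT  vc=[]
4: 0x1a0 (blk 52, set 4) → L1-HIT  vc=[]
5: 0x1a5 (blk 52, set 4) → L1-HIT  vc=[]
6: 0x13f (blk 39, set 7) → L1-HIT  vc=[]
7: 0x1a0 (blk 52, set 4) → L1-HIT  vc=[]
8: 0x1a6 (blk 52, set 4) → L1-HIT  vc=[]
9: 0xbb (blk 23, set 7) → MISS  vc=[39]
10: 0x127 (blk 36, set 4) → MISS  vc=[39, 52]
11: 0x78 (blk 15, set 7) → MISS  vc=[39, 52, 23]
12: 0xba (blk 23, set 7) → VC-HIT  vc=[39, 52, 15]
13: 0x7d (blk 15, set 7) → VC-HIT  vc=[39, 52, 23]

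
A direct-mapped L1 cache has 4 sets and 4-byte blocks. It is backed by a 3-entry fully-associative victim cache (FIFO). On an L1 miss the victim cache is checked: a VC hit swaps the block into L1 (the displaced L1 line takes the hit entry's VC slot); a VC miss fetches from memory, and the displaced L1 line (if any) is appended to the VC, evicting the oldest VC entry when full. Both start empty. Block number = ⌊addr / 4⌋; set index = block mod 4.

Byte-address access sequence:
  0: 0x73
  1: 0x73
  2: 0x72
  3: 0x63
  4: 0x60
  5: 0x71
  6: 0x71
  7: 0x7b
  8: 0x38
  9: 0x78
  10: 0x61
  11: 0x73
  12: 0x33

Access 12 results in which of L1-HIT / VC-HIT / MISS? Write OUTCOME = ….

OUTCOME = MISS

#0 0x73→b28/s0 MISS; vc=[]
#1 0x73→b28/s0 L1-HIT; vc=[]
#2 0x72→b28/s0 L1-HIT; vc=[]
#3 0x63→b24/s0 MISS; vc=[28]
#4 0x60→b24/s0 L1-HIT; vc=[28]
#5 0x71→b28/s0 VC-HIT; vc=[24]
#6 0x71→b28/s0 L1-HIT; vc=[24]
#7 0x7b→b30/s2 MISS; vc=[24]
#8 0x38→b14/s2 MISS; vc=[24,30]
#9 0x78→b30/s2 VC-HIT; vc=[24,14]
#10 0x61→b24/s0 VC-HIT; vc=[28,14]
#11 0x73→b28/s0 VC-HIT; vc=[24,14]
#12 0x33→b12/s0 MISS; vc=[24,14,28]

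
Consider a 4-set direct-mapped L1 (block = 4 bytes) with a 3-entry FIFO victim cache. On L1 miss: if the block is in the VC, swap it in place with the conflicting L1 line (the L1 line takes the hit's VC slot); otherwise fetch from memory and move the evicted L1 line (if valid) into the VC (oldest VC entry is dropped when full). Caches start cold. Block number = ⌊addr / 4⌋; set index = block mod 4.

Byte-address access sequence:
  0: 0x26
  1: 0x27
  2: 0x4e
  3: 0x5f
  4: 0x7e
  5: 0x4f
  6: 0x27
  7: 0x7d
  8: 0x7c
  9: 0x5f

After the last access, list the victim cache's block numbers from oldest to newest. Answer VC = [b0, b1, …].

#0 0x26→b9/s1 MISS; vc=[]
#1 0x27→b9/s1 L1-HIT; vc=[]
#2 0x4e→b19/s3 MISS; vc=[]
#3 0x5f→b23/s3 MISS; vc=[19]
#4 0x7e→b31/s3 MISS; vc=[19,23]
#5 0x4f→b19/s3 VC-HIT; vc=[31,23]
#6 0x27→b9/s1 L1-HIT; vc=[31,23]
#7 0x7d→b31/s3 VC-HIT; vc=[19,23]
#8 0x7c→b31/s3 L1-HIT; vc=[19,23]
#9 0x5f→b23/s3 VC-HIT; vc=[19,31]

VC = [19, 31]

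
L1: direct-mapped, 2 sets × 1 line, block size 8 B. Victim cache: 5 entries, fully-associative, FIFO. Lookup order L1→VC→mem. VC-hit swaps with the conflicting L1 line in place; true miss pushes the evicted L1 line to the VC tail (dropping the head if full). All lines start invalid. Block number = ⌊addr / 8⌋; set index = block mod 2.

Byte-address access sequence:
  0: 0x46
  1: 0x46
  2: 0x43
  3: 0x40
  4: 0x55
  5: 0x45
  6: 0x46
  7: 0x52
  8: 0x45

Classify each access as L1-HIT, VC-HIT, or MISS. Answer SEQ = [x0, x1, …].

0: 0x46 (blk 8, set 0) → MISS  vc=[]
1: 0x46 (blk 8, set 0) → L1-HIT  vc=[]
2: 0x43 (blk 8, set 0) → L1-HIT  vc=[]
3: 0x40 (blk 8, set 0) → L1-HIT  vc=[]
4: 0x55 (blk 10, set 0) → MISS  vc=[8]
5: 0x45 (blk 8, set 0) → VC-HIT  vc=[10]
6: 0x46 (blk 8, set 0) → L1-HIT  vc=[10]
7: 0x52 (blk 10, set 0) → VC-HIT  vc=[8]
8: 0x45 (blk 8, set 0) → VC-HIT  vc=[10]

SEQ = [MISS, L1-HIT, L1-HIT, L1-HIT, MISS, VC-HIT, L1-HIT, VC-HIT, VC-HIT]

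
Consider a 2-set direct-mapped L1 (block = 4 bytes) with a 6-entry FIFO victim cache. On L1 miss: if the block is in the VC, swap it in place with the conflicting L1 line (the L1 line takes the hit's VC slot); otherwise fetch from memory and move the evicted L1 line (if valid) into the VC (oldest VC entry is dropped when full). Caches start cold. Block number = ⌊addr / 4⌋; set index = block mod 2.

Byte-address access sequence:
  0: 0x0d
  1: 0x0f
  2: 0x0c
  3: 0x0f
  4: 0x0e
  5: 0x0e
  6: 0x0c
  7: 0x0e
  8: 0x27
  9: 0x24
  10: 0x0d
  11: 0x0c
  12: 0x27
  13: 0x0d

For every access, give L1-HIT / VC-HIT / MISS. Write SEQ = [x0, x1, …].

0: 0xd (blk 3, set 1) → MISS  vc=[]
1: 0xf (blk 3, set 1) → L1-HIT  vc=[]
2: 0xc (blk 3, set 1) → L1-HIT  vc=[]
3: 0xf (blk 3, set 1) → L1-HIT  vc=[]
4: 0xe (blk 3, set 1) → L1-HIT  vc=[]
5: 0xe (blk 3, set 1) → L1-HIT  vc=[]
6: 0xc (blk 3, set 1) → L1-HIT  vc=[]
7: 0xe (blk 3, set 1) → L1-HIT  vc=[]
8: 0x27 (blk 9, set 1) → MISS  vc=[3]
9: 0x24 (blk 9, set 1) → L1-HIT  vc=[3]
10: 0xd (blk 3, set 1) → VC-HIT  vc=[9]
11: 0xc (blk 3, set 1) → L1-HIT  vc=[9]
12: 0x27 (blk 9, set 1) → VC-HIT  vc=[3]
13: 0xd (blk 3, set 1) → VC-HIT  vc=[9]

SEQ = [MISS, L1-HIT, L1-HIT, L1-HIT, L1-HIT, L1-HIT, L1-HIT, L1-HIT, MISS, L1-HIT, VC-HIT, L1-HIT, VC-HIT, VC-HIT]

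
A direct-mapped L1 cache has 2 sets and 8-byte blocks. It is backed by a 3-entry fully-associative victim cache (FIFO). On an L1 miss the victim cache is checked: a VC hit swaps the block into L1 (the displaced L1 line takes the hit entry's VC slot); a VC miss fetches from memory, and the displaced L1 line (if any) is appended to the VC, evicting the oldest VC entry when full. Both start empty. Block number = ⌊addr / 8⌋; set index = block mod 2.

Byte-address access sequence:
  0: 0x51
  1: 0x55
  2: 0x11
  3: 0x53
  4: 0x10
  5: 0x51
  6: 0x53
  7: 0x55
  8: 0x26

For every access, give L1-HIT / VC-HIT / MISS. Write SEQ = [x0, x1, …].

SEQ = [MISS, L1-HIT, MISS, VC-HIT, VC-HIT, VC-HIT, L1-HIT, L1-HIT, MISS]

0: 0x51 (blk 10, set 0) → MISS  vc=[]
1: 0x55 (blk 10, set 0) → L1-HIT  vc=[]
2: 0x11 (blk 2, set 0) → MISS  vc=[10]
3: 0x53 (blk 10, set 0) → VC-HIT  vc=[2]
4: 0x10 (blk 2, set 0) → VC-HIT  vc=[10]
5: 0x51 (blk 10, set 0) → VC-HIT  vc=[2]
6: 0x53 (blk 10, set 0) → L1-HIT  vc=[2]
7: 0x55 (blk 10, set 0) → L1-HIT  vc=[2]
8: 0x26 (blk 4, set 0) → MISS  vc=[2, 10]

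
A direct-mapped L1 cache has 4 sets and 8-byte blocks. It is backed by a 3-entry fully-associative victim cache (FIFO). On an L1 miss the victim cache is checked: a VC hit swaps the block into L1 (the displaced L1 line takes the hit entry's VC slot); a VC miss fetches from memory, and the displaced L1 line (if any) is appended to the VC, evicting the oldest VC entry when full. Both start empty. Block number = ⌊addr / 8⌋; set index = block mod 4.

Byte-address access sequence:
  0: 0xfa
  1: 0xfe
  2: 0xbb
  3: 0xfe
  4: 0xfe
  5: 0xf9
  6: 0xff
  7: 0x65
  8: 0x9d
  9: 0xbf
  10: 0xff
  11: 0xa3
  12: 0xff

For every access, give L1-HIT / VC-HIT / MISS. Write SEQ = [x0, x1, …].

0: 0xfa (blk 31, set 3) → MISS  vc=[]
1: 0xfe (blk 31, set 3) → L1-HIT  vc=[]
2: 0xbb (blk 23, set 3) → MISS  vc=[31]
3: 0xfe (blk 31, set 3) → VC-HIT  vc=[23]
4: 0xfe (blk 31, set 3) → L1-HIT  vc=[23]
5: 0xf9 (blk 31, set 3) → L1-HIT  vc=[23]
6: 0xff (blk 31, set 3) → L1-HIT  vc=[23]
7: 0x65 (blk 12, set 0) → MISS  vc=[23]
8: 0x9d (blk 19, set 3) → MISS  vc=[23, 31]
9: 0xbf (blk 23, set 3) → VC-HIT  vc=[19, 31]
10: 0xff (blk 31, set 3) → VC-HIT  vc=[19, 23]
11: 0xa3 (blk 20, set 0) → MISS  vc=[19, 23, 12]
12: 0xff (blk 31, set 3) → L1-HIT  vc=[19, 23, 12]

SEQ = [MISS, L1-HIT, MISS, VC-HIT, L1-HIT, L1-HIT, L1-HIT, MISS, MISS, VC-HIT, VC-HIT, MISS, L1-HIT]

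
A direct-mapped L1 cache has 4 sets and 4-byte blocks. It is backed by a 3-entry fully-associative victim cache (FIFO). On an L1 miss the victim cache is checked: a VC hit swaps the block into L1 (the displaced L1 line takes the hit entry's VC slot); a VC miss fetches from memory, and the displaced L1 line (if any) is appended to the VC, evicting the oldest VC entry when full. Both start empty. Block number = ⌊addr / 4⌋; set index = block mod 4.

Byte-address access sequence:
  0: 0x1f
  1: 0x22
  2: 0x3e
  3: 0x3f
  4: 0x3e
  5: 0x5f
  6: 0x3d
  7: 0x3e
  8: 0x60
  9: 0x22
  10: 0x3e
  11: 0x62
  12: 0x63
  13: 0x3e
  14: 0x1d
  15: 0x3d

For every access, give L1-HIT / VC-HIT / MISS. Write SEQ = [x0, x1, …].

0: 0x1f (blk 7, set 3) → MISS  vc=[]
1: 0x22 (blk 8, set 0) → MISS  vc=[]
2: 0x3e (blk 15, set 3) → MISS  vc=[7]
3: 0x3f (blk 15, set 3) → L1-HIT  vc=[7]
4: 0x3e (blk 15, set 3) → L1-HIT  vc=[7]
5: 0x5f (blk 23, set 3) → MISS  vc=[7, 15]
6: 0x3d (blk 15, set 3) → VC-HIT  vc=[7, 23]
7: 0x3e (blk 15, set 3) → L1-HIT  vc=[7, 23]
8: 0x60 (blk 24, set 0) → MISS  vc=[7, 23, 8]
9: 0x22 (blk 8, set 0) → VC-HIT  vc=[7, 23, 24]
10: 0x3e (blk 15, set 3) → L1-HIT  vc=[7, 23, 24]
11: 0x62 (blk 24, set 0) → VC-HIT  vc=[7, 23, 8]
12: 0x63 (blk 24, set 0) → L1-HIT  vc=[7, 23, 8]
13: 0x3e (blk 15, set 3) → L1-HIT  vc=[7, 23, 8]
14: 0x1d (blk 7, set 3) → VC-HIT  vc=[15, 23, 8]
15: 0x3d (blk 15, set 3) → VC-HIT  vc=[7, 23, 8]

SEQ = [MISS, MISS, MISS, L1-HIT, L1-HIT, MISS, VC-HIT, L1-HIT, MISS, VC-HIT, L1-HIT, VC-HIT, L1-HIT, L1-HIT, VC-HIT, VC-HIT]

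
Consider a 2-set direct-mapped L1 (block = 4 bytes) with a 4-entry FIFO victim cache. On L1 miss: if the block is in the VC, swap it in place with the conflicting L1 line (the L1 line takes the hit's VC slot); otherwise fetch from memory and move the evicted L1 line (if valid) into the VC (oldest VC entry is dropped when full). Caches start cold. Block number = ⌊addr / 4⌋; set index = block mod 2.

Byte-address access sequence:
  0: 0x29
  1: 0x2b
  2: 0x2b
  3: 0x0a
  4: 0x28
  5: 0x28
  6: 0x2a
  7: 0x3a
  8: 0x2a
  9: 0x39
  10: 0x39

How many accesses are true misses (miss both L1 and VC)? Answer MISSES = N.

MISSES = 3

#0 0x29→b10/s0 MISS; vc=[]
#1 0x2b→b10/s0 L1-HIT; vc=[]
#2 0x2b→b10/s0 L1-HIT; vc=[]
#3 0xa→b2/s0 MISS; vc=[10]
#4 0x28→b10/s0 VC-HIT; vc=[2]
#5 0x28→b10/s0 L1-HIT; vc=[2]
#6 0x2a→b10/s0 L1-HIT; vc=[2]
#7 0x3a→b14/s0 MISS; vc=[2,10]
#8 0x2a→b10/s0 VC-HIT; vc=[2,14]
#9 0x39→b14/s0 VC-HIT; vc=[2,10]
#10 0x39→b14/s0 L1-HIT; vc=[2,10]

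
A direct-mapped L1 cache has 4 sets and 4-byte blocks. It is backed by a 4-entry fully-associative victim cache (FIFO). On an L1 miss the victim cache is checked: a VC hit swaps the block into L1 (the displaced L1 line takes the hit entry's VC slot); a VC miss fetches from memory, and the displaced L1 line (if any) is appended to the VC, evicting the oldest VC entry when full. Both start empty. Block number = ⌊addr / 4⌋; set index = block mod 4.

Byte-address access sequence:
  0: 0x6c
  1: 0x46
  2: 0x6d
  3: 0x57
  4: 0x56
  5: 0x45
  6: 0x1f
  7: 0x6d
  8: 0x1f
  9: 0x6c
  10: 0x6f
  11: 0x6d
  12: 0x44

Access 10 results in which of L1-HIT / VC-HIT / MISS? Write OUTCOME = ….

  [0] addr=0x6c blk=27 s=3: MISS | VC []
  [1] addr=0x46 blk=17 s=1: MISS | VC []
  [2] addr=0x6d blk=27 s=3: L1-HIT | VC []
  [3] addr=0x57 blk=21 s=1: MISS | VC [17]
  [4] addr=0x56 blk=21 s=1: L1-HIT | VC [17]
  [5] addr=0x45 blk=17 s=1: VC-HIT | VC [21]
  [6] addr=0x1f blk=7 s=3: MISS | VC [21, 27]
  [7] addr=0x6d blk=27 s=3: VC-HIT | VC [21, 7]
  [8] addr=0x1f blk=7 s=3: VC-HIT | VC [21, 27]
  [9] addr=0x6c blk=27 s=3: VC-HIT | VC [21, 7]
  [10] addr=0x6f blk=27 s=3: L1-HIT | VC [21, 7]
  [11] addr=0x6d blk=27 s=3: L1-HIT | VC [21, 7]
  [12] addr=0x44 blk=17 s=1: L1-HIT | VC [21, 7]

OUTCOME = L1-HIT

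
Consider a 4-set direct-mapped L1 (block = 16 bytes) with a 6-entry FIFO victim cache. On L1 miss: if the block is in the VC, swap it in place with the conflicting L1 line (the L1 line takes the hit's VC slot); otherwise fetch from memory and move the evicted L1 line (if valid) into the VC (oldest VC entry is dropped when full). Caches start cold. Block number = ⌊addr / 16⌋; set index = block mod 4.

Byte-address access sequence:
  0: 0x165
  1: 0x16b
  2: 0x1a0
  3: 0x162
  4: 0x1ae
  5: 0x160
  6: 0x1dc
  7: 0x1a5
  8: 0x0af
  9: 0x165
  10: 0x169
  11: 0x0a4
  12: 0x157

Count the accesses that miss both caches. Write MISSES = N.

  [0] addr=0x165 blk=22 s=2: MISS | VC []
  [1] addr=0x16b blk=22 s=2: L1-HIT | VC []
  [2] addr=0x1a0 blk=26 s=2: MISS | VC [22]
  [3] addr=0x162 blk=22 s=2: VC-HIT | VC [26]
  [4] addr=0x1ae blk=26 s=2: VC-HIT | VC [22]
  [5] addr=0x160 blk=22 s=2: VC-HIT | VC [26]
  [6] addr=0x1dc blk=29 s=1: MISS | VC [26]
  [7] addr=0x1a5 blk=26 s=2: VC-HIT | VC [22]
  [8] addr=0xaf blk=10 s=2: MISS | VC [22, 26]
  [9] addr=0x165 blk=22 s=2: VC-HIT | VC [10, 26]
  [10] addr=0x169 blk=22 s=2: L1-HIT | VC [10, 26]
  [11] addr=0xa4 blk=10 s=2: VC-HIT | VC [22, 26]
  [12] addr=0x157 blk=21 s=1: MISS | VC [22, 26, 29]

MISSES = 5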